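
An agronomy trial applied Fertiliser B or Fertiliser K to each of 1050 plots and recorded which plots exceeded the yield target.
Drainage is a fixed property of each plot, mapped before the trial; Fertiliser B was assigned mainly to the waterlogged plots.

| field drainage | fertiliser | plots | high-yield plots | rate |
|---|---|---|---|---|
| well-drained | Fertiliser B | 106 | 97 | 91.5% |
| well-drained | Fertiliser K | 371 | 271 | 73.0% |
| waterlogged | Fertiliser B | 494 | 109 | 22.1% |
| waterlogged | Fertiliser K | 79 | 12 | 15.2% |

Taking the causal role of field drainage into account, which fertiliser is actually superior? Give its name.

Fertiliser B

Field drainage differs across fertilisers for reasons unrelated to any effect of the fertiliser itself, and it separately predicts the outcome — a classic confounder. We must compare within field drainage levels.
Within each level — well-drained: 91.5% vs 73.0%; waterlogged: 22.1% vs 15.2% — Fertiliser B is higher every time.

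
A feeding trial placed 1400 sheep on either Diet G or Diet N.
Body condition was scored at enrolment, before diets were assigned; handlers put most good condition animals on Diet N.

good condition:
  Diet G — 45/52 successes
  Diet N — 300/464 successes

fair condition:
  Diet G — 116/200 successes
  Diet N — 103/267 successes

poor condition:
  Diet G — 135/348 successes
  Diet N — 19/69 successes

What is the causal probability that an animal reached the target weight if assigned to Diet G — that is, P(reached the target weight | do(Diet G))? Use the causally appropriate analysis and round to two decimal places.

Diet G is higher inside every starting body condition stratum but Diet N is higher in aggregate. Whether to stratify depends on how starting body condition relates to the diet.
Starting body condition is set before the diet has any effect — it is not caused by the diet — and it independently drives the outcome. That makes it a confounder, so the causal comparison is within starting body condition levels.
Standardising Diet G to the population starting body condition mix: 0.369·45/52 + 0.334·116/200 + 0.298·135/348 = 0.628.

0.63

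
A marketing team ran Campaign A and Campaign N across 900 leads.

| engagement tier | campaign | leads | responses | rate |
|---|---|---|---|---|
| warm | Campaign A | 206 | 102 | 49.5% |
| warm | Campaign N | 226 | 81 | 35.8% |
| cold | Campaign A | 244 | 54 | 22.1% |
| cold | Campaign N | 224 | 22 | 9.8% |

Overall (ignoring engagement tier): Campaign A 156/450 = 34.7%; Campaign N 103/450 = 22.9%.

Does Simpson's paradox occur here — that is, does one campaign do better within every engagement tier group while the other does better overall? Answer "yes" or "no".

no

Within each engagement tier level (warm 49.5% vs 35.8%; cold 22.1% vs 9.8%), Campaign A has the higher rate every time. Pooled: 34.7% vs 22.9% — Campaign A has the higher rate overall. They agree.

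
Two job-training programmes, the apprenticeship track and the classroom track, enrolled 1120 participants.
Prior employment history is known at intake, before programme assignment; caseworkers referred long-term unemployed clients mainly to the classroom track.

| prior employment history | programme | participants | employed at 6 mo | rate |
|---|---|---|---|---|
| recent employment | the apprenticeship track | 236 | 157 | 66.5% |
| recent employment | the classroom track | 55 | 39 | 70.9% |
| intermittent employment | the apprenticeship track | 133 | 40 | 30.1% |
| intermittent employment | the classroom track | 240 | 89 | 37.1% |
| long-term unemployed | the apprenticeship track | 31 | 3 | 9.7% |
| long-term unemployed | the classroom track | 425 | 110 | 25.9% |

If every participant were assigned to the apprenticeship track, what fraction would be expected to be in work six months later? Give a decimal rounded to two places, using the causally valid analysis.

0.31

Within every prior employment history level the classroom track has the higher rate, yet pooled the apprenticeship track does — Simpson's reversal.
Nothing the programme does changes prior employment history; the imbalance is an allocation artefact. With prior employment history also predicting the outcome, the pooled figure is confounded, and the within-stratum comparison is the causal one.
Standardising the apprenticeship track to the population prior employment history mix: 0.260·157/236 + 0.333·40/133 + 0.407·3/31 = 0.312.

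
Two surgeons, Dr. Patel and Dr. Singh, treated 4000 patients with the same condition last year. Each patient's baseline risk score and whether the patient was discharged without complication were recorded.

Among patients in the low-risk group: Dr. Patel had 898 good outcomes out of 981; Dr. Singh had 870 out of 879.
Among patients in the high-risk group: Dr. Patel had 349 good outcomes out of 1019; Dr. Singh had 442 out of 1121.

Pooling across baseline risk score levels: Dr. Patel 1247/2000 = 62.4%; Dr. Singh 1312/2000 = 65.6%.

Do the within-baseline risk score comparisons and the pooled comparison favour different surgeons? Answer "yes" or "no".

Within each baseline risk score level (low-risk 91.5% vs 99.0%; high-risk 34.2% vs 39.4%), Dr. Singh has the higher rate every time. Pooled: 62.4% vs 65.6% — Dr. Singh has the higher rate overall. They agree.

no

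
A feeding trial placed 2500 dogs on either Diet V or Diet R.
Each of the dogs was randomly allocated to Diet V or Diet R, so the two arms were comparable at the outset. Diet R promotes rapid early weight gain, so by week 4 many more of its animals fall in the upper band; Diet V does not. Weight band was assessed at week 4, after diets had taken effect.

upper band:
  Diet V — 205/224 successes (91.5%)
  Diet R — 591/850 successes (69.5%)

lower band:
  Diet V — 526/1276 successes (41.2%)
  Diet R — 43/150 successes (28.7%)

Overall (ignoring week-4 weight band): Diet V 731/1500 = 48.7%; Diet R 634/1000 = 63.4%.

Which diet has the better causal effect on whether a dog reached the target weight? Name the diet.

The stratified and pooled comparisons disagree (Diet V wins within each week-4 weight band; Diet R wins overall), so the answer turns on the causal role of week-4 weight band.
Because the diet influences week-4 weight band, week-4 weight band is a post-treatment mediator, not a confounder. Stratifying on it would bias the estimate; the causal effect is the crude pooled difference.
Pooled: Diet V 48.7% vs Diet R 63.4%; Diet R is higher overall.

Diet R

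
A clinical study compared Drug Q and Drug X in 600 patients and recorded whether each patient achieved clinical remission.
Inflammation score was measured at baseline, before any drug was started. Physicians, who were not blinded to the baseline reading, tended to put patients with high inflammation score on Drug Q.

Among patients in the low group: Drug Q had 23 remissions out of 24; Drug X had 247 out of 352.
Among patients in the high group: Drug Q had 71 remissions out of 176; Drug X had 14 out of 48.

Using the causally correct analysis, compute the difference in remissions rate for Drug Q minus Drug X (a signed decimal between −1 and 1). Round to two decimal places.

+0.20

The stratified and pooled comparisons disagree (Drug Q wins within each inflammation score; Drug X wins overall), so the answer turns on the causal role of inflammation score.
Since inflammation score is a pre-existing factor (not a product of the drug) and it affects the outcome on its own, it is a confounder. The stratified rates, not the pooled rate, identify the causal effect.
Adjusting over the population distribution of inflammation score: 0.627·(0.958−0.702) + 0.373·(0.403−0.292) = +0.203.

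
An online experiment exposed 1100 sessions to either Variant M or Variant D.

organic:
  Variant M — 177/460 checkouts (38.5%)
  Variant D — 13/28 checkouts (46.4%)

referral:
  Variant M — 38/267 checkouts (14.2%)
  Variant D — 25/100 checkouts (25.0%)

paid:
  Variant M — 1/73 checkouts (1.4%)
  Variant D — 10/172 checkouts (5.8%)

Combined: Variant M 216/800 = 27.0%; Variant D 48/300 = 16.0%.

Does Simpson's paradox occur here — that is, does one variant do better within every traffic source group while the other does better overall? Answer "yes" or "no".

yes

Within each traffic source level (organic 38.5% vs 46.4%; referral 14.2% vs 25.0%; paid 1.4% vs 5.8%), Variant D has the higher rate every time. Pooled: 27.0% vs 16.0% — Variant M has the higher rate overall. The two comparisons disagree.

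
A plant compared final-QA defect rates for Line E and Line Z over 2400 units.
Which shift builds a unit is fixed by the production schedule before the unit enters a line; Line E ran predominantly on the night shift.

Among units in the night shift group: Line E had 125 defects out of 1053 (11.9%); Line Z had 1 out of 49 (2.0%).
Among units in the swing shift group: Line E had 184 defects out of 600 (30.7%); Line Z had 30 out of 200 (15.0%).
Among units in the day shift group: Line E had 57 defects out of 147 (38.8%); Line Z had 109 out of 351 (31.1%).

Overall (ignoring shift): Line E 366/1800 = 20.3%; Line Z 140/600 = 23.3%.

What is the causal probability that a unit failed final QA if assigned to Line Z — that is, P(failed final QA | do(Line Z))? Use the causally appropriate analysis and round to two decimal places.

Since shift is a pre-existing factor (not a product of the line) and it affects the outcome on its own, it is a confounder. The stratified rates, not the pooled rate, identify the causal effect.
Standardising Line Z to the population shift mix: 0.459·1/49 + 0.333·30/200 + 0.207·109/351 = 0.124.

0.12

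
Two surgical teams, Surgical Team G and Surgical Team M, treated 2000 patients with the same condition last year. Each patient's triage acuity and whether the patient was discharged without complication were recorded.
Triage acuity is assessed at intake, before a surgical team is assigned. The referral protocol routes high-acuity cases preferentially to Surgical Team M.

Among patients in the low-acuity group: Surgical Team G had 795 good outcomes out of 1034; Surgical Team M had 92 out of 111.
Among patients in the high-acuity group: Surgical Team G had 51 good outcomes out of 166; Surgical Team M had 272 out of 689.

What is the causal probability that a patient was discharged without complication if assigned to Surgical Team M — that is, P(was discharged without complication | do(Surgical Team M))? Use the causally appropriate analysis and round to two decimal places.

Surgical Team M is higher inside every triage acuity stratum but Surgical Team G is higher in aggregate. Whether to stratify depends on how triage acuity relates to the surgical team.
Since triage acuity is a pre-existing factor (not a product of the surgical team) and it affects the outcome on its own, it is a confounder. The stratified rates, not the pooled rate, identify the causal effect.
Standardising Surgical Team M to the population triage acuity mix: 0.573·92/111 + 0.427·272/689 = 0.643.

0.64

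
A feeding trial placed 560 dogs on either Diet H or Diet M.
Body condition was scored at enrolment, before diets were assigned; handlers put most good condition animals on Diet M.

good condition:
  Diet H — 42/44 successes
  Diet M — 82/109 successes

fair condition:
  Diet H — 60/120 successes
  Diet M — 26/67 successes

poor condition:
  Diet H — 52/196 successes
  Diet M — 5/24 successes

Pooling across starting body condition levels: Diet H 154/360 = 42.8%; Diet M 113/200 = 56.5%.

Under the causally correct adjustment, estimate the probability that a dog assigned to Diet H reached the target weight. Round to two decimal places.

Diet H is higher inside every starting body condition stratum but Diet M is higher in aggregate. Whether to stratify depends on how starting body condition relates to the diet.
Starting body condition is set before the diet has any effect — it is not caused by the diet — and it independently drives the outcome. That makes it a confounder, so the causal comparison is within starting body condition levels.
Standardising Diet H to the population starting body condition mix: 0.273·42/44 + 0.334·60/120 + 0.393·52/196 = 0.532.

0.53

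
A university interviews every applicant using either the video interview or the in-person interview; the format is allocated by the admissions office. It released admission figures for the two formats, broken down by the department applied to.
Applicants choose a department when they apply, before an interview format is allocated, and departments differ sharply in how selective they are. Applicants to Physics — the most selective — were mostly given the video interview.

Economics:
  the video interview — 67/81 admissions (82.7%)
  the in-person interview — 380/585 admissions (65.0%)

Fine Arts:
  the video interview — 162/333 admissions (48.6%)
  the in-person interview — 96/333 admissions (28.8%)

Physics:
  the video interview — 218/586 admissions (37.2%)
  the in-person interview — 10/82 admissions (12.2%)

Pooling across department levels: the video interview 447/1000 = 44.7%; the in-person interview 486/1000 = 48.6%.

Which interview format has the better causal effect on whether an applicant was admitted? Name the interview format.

Nothing the interview format does changes department; the imbalance is an allocation artefact. With department also predicting the outcome, the pooled figure is confounded, and the within-stratum comparison is the causal one.
Within each level — Economics: 82.7% vs 65.0%; Fine Arts: 48.6% vs 28.8%; Physics: 37.2% vs 12.2% — the video interview is higher every time.

the video interview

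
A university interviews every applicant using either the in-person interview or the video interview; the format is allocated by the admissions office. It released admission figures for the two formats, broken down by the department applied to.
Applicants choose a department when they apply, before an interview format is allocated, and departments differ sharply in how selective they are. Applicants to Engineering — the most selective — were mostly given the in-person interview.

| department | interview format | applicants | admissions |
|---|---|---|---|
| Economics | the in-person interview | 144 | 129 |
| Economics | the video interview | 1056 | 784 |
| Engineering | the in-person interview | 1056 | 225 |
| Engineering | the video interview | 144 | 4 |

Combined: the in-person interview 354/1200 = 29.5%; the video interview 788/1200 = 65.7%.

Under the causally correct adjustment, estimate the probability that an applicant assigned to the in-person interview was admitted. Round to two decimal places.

0.55

Within every department level the in-person interview has the higher rate, yet pooled the video interview does — Simpson's reversal.
The imbalance in department arose from how applicants were allocated, not from anything the interview format did; and department independently affects the outcome. The pooled gap is confounded — condition on department.
Standardising the in-person interview to the population department mix: 0.500·129/144 + 0.500·225/1056 = 0.554.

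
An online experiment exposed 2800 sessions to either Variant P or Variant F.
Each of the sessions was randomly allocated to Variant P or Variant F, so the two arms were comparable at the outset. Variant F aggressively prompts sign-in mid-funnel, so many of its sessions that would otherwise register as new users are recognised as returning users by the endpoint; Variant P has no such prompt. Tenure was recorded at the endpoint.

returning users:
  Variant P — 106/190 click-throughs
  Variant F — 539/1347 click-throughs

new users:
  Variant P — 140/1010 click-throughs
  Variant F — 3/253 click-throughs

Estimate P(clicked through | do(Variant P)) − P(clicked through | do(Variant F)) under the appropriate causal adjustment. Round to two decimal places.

The stratified and pooled comparisons disagree (Variant P wins within each user tenure; Variant F wins overall), so the answer turns on the causal role of user tenure.
User tenure lies on the pathway variant → user tenure → outcome, so adjusting for it blocks the indirect effect. For the total causal effect of variant, use the unadjusted pooled rates.
The causal difference is the pooled difference: 0.205 − 0.339 = -0.134.

-0.13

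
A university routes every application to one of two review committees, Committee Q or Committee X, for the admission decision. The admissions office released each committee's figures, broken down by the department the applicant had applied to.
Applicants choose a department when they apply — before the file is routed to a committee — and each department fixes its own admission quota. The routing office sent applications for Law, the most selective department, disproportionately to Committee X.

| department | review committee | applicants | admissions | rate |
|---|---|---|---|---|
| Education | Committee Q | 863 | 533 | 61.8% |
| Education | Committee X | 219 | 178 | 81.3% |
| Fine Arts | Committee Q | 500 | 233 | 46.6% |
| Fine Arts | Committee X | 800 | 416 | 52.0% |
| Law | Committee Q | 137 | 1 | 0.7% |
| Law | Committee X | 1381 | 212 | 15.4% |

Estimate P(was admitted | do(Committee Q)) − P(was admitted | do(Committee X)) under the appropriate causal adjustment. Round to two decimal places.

The department-specific comparison favours Committee X throughout, but the pooled figures favour Committee Q. The question is whether to condition on department.
Department is set before the review committee has any effect — it is not caused by the review committee — and it independently drives the outcome. That makes it a confounder, so the causal comparison is within department levels.
Adjusting over the population distribution of department: 0.277·(0.618−0.813) + 0.333·(0.466−0.520) + 0.389·(0.007−0.154) = -0.129.

-0.13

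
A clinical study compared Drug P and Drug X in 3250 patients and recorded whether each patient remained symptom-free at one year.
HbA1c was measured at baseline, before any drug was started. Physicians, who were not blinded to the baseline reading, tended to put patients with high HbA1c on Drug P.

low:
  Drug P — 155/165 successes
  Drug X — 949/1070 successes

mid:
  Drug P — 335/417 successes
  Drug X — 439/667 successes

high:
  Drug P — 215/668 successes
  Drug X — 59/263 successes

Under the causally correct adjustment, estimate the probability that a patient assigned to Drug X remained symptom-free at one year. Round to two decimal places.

0.62

The imbalance in HbA1c arose from how patients were allocated, not from anything the drug did; and HbA1c independently affects the outcome. The pooled gap is confounded — condition on HbA1c.
Standardising Drug X to the population HbA1c mix: 0.380·949/1070 + 0.334·439/667 + 0.286·59/263 = 0.621.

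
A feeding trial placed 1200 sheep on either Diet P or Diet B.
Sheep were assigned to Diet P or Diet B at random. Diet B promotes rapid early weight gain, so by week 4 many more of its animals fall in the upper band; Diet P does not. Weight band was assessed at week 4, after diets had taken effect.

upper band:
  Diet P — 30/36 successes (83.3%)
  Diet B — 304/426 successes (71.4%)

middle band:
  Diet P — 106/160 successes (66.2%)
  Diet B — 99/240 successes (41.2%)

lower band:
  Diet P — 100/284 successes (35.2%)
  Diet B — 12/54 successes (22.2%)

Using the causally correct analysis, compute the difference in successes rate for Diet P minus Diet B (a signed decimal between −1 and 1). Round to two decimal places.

-0.08

Week-4 weight band here is a post-treatment variable shaped by the diet; conditioning on it would introduce bias rather than remove it. The overall comparison is the causal one.
The causal difference is the pooled difference: 0.492 − 0.576 = -0.085.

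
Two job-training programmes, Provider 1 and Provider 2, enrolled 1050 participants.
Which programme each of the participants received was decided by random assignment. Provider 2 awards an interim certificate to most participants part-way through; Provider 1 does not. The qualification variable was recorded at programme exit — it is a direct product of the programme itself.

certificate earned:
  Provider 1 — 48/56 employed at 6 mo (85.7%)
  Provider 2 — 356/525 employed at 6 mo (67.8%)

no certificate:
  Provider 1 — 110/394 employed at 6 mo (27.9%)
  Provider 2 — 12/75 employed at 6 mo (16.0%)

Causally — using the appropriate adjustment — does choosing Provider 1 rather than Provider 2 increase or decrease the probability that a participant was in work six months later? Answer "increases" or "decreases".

Qualification attained during the programme is recorded after the programme and is itself shifted by it — it sits on the causal path from programme to outcome. Conditioning on a mediator would strip out part of the effect we want; the pooled comparison gives the total causal effect.
Pooled: Provider 1 35.1% vs Provider 2 61.3%; Provider 2 is higher overall.

decreases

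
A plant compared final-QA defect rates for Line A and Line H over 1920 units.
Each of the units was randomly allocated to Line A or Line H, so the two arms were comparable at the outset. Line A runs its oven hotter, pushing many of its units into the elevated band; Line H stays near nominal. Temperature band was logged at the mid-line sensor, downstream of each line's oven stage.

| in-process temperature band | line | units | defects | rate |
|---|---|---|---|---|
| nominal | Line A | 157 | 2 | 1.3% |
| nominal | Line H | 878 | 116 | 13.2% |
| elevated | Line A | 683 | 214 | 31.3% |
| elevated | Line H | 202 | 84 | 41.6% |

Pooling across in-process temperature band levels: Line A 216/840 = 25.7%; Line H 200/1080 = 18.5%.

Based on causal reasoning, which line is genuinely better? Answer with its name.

The in-process temperature band-specific comparison favours Line A throughout, but the pooled figures favour Line H. The question is whether to condition on in-process temperature band.
The distribution of in-process temperature band is itself part of what the line does — it is an intermediate outcome. Holding it fixed would remove that part of the effect; the total effect is the pooled difference.
Pooled: Line A 25.7% vs Line H 18.5%; Line H is lower overall.

Line H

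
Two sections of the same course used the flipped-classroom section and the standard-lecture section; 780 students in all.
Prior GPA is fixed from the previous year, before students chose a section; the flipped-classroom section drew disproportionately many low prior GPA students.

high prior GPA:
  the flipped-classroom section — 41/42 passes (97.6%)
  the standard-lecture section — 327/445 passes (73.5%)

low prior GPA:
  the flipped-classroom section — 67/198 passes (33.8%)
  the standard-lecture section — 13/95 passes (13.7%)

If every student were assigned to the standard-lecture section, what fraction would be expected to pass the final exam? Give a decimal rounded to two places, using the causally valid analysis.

0.51

Prior GPA band satisfies the back-door criterion: it is not a descendant of the teaching method, and it blocks the spurious path from teaching method to outcome. Adjusting for it (i.e., using the within-prior GPA band rates) gives the causal effect.
Standardising the standard-lecture section to the population prior GPA band mix: 0.624·327/445 + 0.376·13/95 = 0.510.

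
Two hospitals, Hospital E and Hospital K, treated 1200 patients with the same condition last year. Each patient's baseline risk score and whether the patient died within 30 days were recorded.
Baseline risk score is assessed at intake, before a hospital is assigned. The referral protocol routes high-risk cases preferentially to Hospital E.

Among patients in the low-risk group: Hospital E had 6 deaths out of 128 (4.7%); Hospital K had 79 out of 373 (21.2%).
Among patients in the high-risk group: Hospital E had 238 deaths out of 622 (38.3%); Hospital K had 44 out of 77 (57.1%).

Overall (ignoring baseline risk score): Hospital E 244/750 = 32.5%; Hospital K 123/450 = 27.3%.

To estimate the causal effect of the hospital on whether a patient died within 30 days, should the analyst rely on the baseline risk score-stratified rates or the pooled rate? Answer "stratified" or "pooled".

stratified

The stratified and pooled comparisons disagree (Hospital E wins within each baseline risk score; Hospital K wins overall), so the answer turns on the causal role of baseline risk score.
The imbalance in baseline risk score arose from how patients were allocated, not from anything the hospital did; and baseline risk score independently affects the outcome. The pooled gap is confounded — condition on baseline risk score.
Within each level — low-risk: 4.7% vs 21.2%; high-risk: 38.3% vs 57.1% — Hospital E is lower every time.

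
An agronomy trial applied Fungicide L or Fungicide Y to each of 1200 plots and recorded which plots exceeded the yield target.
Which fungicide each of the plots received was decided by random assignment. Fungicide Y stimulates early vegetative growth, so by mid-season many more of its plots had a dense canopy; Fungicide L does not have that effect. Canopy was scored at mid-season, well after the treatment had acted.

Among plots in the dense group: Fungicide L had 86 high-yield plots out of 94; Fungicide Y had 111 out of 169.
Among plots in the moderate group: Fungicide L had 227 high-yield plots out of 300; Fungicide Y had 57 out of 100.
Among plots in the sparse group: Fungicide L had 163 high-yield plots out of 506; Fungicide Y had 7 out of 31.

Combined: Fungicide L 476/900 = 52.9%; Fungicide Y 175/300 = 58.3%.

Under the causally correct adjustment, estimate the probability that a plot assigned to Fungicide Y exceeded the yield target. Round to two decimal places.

0.58

Mid-season canopy lies on the pathway fungicide → mid-season canopy → outcome, so adjusting for it blocks the indirect effect. For the total causal effect of fungicide, use the unadjusted pooled rates.
So P(outcome | do(Fungicide Y)) is just the pooled rate for Fungicide Y: 175/300 = 0.583.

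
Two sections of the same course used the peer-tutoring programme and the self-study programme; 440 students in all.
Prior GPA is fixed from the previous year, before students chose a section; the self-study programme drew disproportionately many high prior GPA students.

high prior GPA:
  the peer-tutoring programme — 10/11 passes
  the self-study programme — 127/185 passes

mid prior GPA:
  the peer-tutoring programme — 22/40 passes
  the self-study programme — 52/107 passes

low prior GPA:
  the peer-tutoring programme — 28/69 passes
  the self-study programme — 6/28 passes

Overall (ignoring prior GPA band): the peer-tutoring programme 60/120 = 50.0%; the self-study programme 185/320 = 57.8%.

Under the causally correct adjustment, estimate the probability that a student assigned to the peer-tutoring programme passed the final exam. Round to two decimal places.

The imbalance in prior GPA band arose from how students were allocated, not from anything the teaching method did; and prior GPA band independently affects the outcome. The pooled gap is confounded — condition on prior GPA band.
Standardising the peer-tutoring programme to the population prior GPA band mix: 0.445·10/11 + 0.334·22/40 + 0.220·28/69 = 0.678.

0.68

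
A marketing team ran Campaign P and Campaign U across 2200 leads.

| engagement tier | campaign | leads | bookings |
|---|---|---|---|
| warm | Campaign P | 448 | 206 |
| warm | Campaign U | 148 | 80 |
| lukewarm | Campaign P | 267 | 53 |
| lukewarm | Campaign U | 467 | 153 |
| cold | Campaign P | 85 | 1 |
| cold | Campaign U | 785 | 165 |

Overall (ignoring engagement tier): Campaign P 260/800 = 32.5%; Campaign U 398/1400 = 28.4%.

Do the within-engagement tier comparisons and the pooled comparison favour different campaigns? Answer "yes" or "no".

yes

Within each engagement tier level (warm 46.0% vs 54.1%; lukewarm 19.9% vs 32.8%; cold 1.2% vs 21.0%), Campaign U has the higher rate every time. Pooled: 32.5% vs 28.4% — Campaign P has the higher rate overall. The two comparisons disagree.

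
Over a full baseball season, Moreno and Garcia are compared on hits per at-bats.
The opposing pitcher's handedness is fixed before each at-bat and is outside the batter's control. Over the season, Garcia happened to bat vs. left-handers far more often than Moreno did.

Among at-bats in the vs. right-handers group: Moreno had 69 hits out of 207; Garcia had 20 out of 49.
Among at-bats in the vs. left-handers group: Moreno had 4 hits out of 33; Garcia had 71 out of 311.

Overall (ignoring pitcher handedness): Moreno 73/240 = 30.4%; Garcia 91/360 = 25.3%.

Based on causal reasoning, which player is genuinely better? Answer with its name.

Pitcher handedness is set before the player has any effect — it is not caused by the player — and it independently drives the outcome. That makes it a confounder, so the causal comparison is within pitcher handedness levels.
Within each level — vs. right-handers: 33.3% vs 40.8%; vs. left-handers: 12.1% vs 22.8% — Garcia is higher every time.

Garcia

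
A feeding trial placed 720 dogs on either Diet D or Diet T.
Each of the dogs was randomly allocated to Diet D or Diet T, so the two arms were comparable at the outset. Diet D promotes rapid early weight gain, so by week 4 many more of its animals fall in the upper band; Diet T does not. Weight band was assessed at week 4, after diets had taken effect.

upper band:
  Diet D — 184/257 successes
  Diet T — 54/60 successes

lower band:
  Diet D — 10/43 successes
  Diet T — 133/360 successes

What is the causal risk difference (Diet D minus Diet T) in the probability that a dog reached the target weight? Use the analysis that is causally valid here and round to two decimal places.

+0.20

Week-4 weight band is recorded after the diet and is itself shifted by it — it sits on the causal path from diet to outcome. Conditioning on a mediator would strip out part of the effect we want; the pooled comparison gives the total causal effect.
The causal difference is the pooled difference: 0.647 − 0.445 = +0.201.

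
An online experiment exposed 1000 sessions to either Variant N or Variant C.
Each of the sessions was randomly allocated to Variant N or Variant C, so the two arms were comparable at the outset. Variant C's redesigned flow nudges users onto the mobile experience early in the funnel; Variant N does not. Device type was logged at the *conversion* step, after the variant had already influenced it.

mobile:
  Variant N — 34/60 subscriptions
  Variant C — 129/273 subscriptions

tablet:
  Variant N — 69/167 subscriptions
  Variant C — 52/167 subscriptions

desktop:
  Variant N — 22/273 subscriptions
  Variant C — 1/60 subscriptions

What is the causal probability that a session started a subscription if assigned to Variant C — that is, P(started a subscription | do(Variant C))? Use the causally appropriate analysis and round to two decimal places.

The stratified and pooled comparisons disagree (Variant N wins within each device type; Variant C wins overall), so the answer turns on the causal role of device type.
The distribution of device type is itself part of what the variant does — it is an intermediate outcome. Holding it fixed would remove that part of the effect; the total effect is the pooled difference.
So P(outcome | do(Variant C)) is just the pooled rate for Variant C: 182/500 = 0.364.

0.36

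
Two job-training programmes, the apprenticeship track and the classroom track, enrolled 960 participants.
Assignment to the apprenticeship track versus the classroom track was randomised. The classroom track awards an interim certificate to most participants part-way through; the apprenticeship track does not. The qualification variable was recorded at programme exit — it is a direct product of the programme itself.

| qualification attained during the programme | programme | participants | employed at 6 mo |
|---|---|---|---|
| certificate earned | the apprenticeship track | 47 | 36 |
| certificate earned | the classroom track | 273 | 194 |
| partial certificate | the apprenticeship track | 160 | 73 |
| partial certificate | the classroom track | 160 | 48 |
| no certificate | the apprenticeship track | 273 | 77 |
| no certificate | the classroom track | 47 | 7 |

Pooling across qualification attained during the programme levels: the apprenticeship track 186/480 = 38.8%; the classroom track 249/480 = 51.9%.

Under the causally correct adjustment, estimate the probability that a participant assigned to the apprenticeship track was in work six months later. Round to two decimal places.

0.39

The qualification attained during the programme-specific comparison favours the apprenticeship track throughout, but the pooled figures favour the classroom track. The question is whether to condition on qualification attained during the programme.
The distribution of qualification attained during the programme is itself part of what the programme does — it is an intermediate outcome. Holding it fixed would remove that part of the effect; the total effect is the pooled difference.
So P(outcome | do(the apprenticeship track)) is just the pooled rate for the apprenticeship track: 186/480 = 0.388.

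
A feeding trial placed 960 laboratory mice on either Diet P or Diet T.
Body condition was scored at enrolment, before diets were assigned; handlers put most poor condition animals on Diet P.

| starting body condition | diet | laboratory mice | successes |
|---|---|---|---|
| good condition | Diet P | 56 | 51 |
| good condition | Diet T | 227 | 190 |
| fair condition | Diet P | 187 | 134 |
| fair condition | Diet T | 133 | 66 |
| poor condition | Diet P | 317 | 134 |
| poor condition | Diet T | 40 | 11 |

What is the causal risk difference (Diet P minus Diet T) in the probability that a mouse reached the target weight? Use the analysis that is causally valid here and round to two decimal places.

+0.15

Diet P is higher inside every starting body condition stratum but Diet T is higher in aggregate. Whether to stratify depends on how starting body condition relates to the diet.
Since starting body condition is a pre-existing factor (not a product of the diet) and it affects the outcome on its own, it is a confounder. The stratified rates, not the pooled rate, identify the causal effect.
Adjusting over the population distribution of starting body condition: 0.295·(0.911−0.837) + 0.333·(0.717−0.496) + 0.372·(0.423−0.275) = +0.150.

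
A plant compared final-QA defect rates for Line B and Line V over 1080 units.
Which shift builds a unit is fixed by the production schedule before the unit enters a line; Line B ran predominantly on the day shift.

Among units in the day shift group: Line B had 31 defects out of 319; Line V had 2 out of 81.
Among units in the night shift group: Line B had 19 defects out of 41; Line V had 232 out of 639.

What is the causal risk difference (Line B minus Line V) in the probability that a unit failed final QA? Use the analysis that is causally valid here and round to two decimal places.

+0.09

Since shift is a pre-existing factor (not a product of the line) and it affects the outcome on its own, it is a confounder. The stratified rates, not the pooled rate, identify the causal effect.
Adjusting over the population distribution of shift: 0.370·(0.097−0.025) + 0.630·(0.463−0.363) = +0.090.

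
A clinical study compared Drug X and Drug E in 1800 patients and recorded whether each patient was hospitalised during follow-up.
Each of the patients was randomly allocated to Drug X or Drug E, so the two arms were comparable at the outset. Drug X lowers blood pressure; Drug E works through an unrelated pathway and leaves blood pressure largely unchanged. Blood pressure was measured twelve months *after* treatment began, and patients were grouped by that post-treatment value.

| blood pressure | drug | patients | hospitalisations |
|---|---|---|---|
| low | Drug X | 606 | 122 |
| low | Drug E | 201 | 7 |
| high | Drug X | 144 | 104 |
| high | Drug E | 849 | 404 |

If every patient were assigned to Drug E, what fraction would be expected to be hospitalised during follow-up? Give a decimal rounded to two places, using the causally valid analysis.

Blood pressure is downstream of the drug. One should not condition on a consequence of treatment, so the overall rates are the right comparison.
So P(outcome | do(Drug E)) is just the pooled rate for Drug E: 411/1050 = 0.391.

0.39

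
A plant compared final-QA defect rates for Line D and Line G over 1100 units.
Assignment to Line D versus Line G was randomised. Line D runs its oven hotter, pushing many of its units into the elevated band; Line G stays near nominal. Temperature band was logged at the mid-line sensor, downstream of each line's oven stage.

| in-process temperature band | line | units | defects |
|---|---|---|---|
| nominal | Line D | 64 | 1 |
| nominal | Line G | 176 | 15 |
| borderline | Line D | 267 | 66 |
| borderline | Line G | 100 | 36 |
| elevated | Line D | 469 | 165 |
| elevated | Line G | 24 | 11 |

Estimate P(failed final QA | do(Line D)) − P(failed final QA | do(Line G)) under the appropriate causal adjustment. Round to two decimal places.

+0.08

Stratifying would compare lines among units the lines themselves sorted into in-process temperature band groups — a form of selection on an intermediate. The unconditioned pooled rates give the total causal effect.
The causal difference is the pooled difference: 0.290 − 0.207 = +0.083.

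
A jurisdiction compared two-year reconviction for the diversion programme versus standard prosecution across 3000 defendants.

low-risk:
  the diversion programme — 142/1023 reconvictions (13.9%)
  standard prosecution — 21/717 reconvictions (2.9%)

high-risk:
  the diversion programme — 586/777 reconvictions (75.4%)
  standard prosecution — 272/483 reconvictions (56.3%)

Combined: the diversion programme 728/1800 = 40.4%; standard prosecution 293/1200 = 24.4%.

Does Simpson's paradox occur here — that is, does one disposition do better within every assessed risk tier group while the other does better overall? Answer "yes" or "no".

Within each assessed risk tier level (low-risk 13.9% vs 2.9%; high-risk 75.4% vs 56.3%), standard prosecution has the lower rate every time. Pooled: 40.4% vs 24.4% — standard prosecution has the lower rate overall. They agree.

no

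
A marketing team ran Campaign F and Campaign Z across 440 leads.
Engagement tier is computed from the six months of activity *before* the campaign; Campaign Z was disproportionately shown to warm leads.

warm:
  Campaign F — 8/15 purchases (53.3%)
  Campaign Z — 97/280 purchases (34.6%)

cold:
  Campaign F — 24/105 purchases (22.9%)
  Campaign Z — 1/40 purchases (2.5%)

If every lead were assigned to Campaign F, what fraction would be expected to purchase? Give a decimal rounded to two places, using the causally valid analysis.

Nothing the campaign does changes engagement tier; the imbalance is an allocation artefact. With engagement tier also predicting the outcome, the pooled figure is confounded, and the within-stratum comparison is the causal one.
Standardising Campaign F to the population engagement tier mix: 0.670·8/15 + 0.330·24/105 = 0.433.

0.43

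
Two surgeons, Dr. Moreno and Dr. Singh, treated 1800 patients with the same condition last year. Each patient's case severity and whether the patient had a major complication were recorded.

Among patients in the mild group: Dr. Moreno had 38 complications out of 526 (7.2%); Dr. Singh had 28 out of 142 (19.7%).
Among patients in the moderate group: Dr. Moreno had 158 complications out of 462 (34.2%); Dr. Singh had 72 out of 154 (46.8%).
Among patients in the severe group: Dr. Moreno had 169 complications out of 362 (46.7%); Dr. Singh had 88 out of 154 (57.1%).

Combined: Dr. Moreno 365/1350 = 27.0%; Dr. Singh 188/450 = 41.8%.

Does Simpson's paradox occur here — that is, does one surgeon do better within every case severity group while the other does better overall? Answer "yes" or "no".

Within each case severity level (mild 7.2% vs 19.7%; moderate 34.2% vs 46.8%; severe 46.7% vs 57.1%), Dr. Moreno has the lower rate every time. Pooled: 27.0% vs 41.8% — Dr. Moreno has the lower rate overall. They agree.

no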